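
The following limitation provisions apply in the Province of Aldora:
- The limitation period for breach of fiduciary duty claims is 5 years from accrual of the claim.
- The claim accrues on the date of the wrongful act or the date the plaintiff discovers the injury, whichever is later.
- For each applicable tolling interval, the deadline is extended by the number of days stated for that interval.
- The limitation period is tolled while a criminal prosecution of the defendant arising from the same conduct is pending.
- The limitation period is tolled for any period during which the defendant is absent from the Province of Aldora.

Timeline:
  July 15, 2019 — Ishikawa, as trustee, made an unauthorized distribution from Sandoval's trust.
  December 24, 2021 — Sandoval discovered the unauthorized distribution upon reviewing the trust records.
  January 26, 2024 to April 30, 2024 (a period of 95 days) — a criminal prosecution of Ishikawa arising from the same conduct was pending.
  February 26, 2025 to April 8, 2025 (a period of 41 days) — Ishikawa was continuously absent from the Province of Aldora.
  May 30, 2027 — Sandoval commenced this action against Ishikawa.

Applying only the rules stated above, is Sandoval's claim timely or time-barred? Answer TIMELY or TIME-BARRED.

TIME-BARRED

The claim accrued on December 24, 2021 — the later of the July 15, 2019 act and the December 24, 2021 discovery.
The untolled deadline — 5 years after December 24, 2021 — is December 24, 2026.
Because the pending criminal prosecution ran from January 26, 2024 to April 30, 2024, the deadline is extended by 95 days to March 29, 2027.
The defendant's absence from the jurisdiction from February 26, 2025 to April 8, 2025 tolled the period for 41 days, extending the deadline to May 9, 2027.
Filing on May 30, 2027 missed the May 9, 2027 deadline — the action is time-barred.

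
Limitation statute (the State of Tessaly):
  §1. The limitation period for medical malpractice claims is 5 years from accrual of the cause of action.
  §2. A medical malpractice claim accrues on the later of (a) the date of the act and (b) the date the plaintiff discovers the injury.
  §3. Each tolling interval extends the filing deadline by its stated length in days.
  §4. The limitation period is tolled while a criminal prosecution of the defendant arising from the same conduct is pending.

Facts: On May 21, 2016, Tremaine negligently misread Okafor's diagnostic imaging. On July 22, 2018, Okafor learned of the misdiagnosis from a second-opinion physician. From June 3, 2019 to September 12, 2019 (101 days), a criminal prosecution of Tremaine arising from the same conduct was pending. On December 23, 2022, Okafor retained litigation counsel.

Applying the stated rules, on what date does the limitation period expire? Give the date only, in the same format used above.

Taking the later of the act (May 21, 2016) and discovery (July 22, 2018), the claim accrued on July 22, 2018.
5 years from July 22, 2018 is July 22, 2023.
The pending criminal prosecution from June 3, 2019 to September 12, 2019 tolled the period for 101 days, extending the deadline to October 31, 2023.
Nothing else in the chronology tolls or restarts the period.

October 31, 2023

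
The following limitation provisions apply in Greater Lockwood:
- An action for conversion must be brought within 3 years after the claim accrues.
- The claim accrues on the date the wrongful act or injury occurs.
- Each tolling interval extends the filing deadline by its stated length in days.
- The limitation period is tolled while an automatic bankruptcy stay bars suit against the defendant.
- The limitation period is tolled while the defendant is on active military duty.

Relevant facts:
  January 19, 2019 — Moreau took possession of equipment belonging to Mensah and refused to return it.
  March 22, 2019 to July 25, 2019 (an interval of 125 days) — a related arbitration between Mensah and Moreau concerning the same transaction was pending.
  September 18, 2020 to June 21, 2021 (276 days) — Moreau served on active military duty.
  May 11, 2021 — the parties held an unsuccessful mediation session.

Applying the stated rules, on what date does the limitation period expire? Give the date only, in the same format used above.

The claim accrued on January 19, 2019, when the wrongful act occurred.
Adding the 3 years base period to January 19, 2019 gives a deadline of January 19, 2022, before any tolling.
The defendant's active military service from September 18, 2020 to June 21, 2021 tolled the period for 276 days, extending the deadline to October 22, 2022.
No stated provision tolls the period for a pending arbitration, so the interval from March 22, 2019 to July 25, 2019 has no effect on the deadline.
None of the other events listed affects the running of the period under the stated rules.

October 22, 2022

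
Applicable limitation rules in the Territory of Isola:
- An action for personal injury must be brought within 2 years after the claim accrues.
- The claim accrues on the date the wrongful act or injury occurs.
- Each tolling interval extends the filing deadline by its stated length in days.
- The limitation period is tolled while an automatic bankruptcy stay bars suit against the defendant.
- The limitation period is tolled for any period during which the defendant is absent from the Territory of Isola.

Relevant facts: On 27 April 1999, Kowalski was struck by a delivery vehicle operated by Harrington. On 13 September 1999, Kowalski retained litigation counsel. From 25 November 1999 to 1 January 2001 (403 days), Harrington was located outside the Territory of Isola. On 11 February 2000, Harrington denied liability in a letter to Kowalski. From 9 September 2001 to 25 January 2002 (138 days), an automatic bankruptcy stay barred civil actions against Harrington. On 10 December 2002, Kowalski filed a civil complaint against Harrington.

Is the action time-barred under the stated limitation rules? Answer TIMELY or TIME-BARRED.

The claim accrued on 27 April 1999, the date of the act.
The untolled deadline — 2 years after 27 April 1999 — is 27 April 2001.
The defendant's absence from the jurisdiction from 25 November 1999 to 1 January 2001 tolled the period for 403 days, extending the deadline to 4 June 2002.
The period was tolled for 138 days by the automatic bankruptcy stay (9 September 2001 to 25 January 2002), pushing the deadline to 20 October 2002.
None of the other events listed affects the running of the period under the stated rules.
Kowalski filed on 10 December 2002, after the 20 October 2002 deadline, so the action is time-barred.

TIME-BARRED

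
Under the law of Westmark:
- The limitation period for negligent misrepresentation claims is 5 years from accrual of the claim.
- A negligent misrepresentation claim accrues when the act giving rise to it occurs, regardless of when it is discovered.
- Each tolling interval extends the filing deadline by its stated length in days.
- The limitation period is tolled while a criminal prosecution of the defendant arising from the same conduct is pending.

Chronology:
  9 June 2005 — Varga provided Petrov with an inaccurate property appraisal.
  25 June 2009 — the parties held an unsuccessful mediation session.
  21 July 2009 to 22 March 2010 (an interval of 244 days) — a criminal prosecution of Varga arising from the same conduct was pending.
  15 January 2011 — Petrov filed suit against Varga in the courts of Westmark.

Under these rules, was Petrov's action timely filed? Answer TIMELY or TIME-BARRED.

TIMELY

The claim accrued on 9 June 2005, when the wrongful act occurred.
Adding the 5 years base period to 9 June 2005 gives a deadline of 9 June 2010, before any tolling.
The period was tolled for 244 days by the pending criminal prosecution (21 July 2009 to 22 March 2010), pushing the deadline to 8 February 2011.
None of the other events listed affects the running of the period under the stated rules.
Petrov filed on 15 January 2011, before the 8 February 2011 deadline, so the action is timely.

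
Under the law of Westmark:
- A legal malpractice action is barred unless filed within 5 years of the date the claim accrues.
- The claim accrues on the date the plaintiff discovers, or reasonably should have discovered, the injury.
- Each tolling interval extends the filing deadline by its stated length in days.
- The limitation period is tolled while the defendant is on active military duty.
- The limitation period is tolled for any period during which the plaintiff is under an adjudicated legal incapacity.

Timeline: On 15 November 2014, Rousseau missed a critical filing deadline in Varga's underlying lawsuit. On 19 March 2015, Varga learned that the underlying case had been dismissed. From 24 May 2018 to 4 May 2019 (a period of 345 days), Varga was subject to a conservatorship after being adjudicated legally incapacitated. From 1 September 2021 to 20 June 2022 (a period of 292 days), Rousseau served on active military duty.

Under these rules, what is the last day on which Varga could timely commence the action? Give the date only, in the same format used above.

Accrual is tied to discovery, so the period began on 19 March 2015 rather than on 15 November 2014 when the act occurred.
5 years from 19 March 2015 is 19 March 2020.
Because the plaintiff's legal incapacity ran from 24 May 2018 to 4 May 2019, the deadline is extended by 345 days to 27 February 2021.
The defendant's active military service from 1 September 2021 to 20 June 2022 began after the period had already run on 27 February 2021, so it has no tolling effect.

27 February 2021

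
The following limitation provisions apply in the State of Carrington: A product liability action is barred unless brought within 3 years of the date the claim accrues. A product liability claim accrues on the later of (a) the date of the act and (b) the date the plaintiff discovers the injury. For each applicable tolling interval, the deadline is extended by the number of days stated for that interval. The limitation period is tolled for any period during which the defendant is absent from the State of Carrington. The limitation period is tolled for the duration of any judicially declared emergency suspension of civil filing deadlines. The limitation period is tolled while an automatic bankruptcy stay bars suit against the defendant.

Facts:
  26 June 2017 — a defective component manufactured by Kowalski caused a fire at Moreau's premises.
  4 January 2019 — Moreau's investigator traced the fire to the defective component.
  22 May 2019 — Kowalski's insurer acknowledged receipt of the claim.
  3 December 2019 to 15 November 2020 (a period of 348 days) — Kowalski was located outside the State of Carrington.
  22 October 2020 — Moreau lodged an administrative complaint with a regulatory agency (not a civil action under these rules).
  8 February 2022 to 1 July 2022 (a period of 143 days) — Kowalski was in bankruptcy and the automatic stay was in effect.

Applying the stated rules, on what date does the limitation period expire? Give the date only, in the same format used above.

Because discovery on 4 January 2019 post-dates the 26 June 2017 act, accrual under the later-of rule falls on 4 January 2019.
Adding the 3 years base period to 4 January 2019 gives a deadline of 4 January 2022, before any tolling.
The defendant's absence from the jurisdiction from 3 December 2019 to 15 November 2020 tolled the period for 348 days, extending the deadline to 18 December 2022.
The automatic bankruptcy stay from 8 February 2022 to 1 July 2022 tolled the period for 143 days, extending the deadline to 10 May 2023.
The other events in the timeline have no effect on the limitation period under the stated rules.

10 May 2023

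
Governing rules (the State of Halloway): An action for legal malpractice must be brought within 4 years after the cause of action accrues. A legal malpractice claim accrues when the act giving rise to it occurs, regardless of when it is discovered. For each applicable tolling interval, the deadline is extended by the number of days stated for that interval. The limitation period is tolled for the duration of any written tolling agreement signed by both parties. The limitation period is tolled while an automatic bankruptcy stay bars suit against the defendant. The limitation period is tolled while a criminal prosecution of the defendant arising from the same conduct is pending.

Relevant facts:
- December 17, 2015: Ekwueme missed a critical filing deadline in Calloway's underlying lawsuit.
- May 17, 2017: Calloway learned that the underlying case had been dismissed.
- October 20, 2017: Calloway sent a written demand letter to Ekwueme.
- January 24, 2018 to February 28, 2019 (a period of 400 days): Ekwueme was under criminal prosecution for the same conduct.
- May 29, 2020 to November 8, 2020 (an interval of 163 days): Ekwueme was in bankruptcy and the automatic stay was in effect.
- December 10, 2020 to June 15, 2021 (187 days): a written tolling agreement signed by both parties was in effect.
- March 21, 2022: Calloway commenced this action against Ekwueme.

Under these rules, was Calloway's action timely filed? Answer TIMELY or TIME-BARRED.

Because the rule ties accrual to occurrence, the claim accrued on December 17, 2015, not on the May 17, 2017 discovery date.
4 years from December 17, 2015 is December 17, 2019.
The period was tolled for 400 days by the pending criminal prosecution (January 24, 2018 to February 28, 2019), pushing the deadline to January 20, 2021.
The period was tolled for 163 days by the automatic bankruptcy stay (May 29, 2020 to November 8, 2020), pushing the deadline to July 2, 2021.
The period was tolled for 187 days by the written tolling agreement (December 10, 2020 to June 15, 2021), pushing the deadline to January 5, 2022.
None of the other events listed affects the running of the period under the stated rules.
Calloway filed on March 21, 2022, after the January 5, 2022 deadline, so the action is time-barred.

TIME-BARRED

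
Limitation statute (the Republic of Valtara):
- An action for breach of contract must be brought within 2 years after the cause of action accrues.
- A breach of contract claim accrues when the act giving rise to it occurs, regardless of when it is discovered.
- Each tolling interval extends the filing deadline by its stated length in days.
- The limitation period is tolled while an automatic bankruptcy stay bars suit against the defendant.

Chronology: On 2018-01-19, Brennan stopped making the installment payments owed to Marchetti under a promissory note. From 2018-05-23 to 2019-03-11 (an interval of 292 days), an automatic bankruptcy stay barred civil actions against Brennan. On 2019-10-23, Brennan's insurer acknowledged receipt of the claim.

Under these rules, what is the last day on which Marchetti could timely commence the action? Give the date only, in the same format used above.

The cause of action accrued on 2018-01-19, the date of the act.
Adding the 2 years base period to 2018-01-19 gives a deadline of 2020-01-19, before any tolling.
The period was tolled for 292 days by the automatic bankruptcy stay (2018-05-23 to 2019-03-11), pushing the deadline to 2020-11-06.
Nothing else in the chronology tolls or restarts the period.

2020-11-06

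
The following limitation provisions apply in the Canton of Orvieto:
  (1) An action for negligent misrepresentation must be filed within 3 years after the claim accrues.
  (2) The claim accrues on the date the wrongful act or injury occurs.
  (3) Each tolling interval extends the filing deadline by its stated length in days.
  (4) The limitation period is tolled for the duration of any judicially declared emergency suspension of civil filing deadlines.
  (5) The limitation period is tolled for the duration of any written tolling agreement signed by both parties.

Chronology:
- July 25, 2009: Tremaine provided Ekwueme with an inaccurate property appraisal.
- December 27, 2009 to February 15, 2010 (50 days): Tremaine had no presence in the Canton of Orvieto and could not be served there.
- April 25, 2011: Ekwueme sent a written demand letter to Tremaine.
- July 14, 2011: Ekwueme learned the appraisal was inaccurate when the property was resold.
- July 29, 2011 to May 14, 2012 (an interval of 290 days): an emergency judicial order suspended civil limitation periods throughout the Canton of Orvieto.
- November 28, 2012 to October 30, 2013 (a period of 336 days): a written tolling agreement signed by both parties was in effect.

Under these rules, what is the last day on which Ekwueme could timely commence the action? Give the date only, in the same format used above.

April 12, 2014

Accrual is governed by the date of the act, so the period began to run on July 25, 2009; the later discovery on July 14, 2011 is irrelevant under the stated rule.
3 years from July 25, 2009 is July 25, 2012.
The period was tolled for 290 days by the emergency suspension of filing deadlines (July 29, 2011 to May 14, 2012), pushing the deadline to May 11, 2013.
The period was tolled for 336 days by the written tolling agreement (November 28, 2012 to October 30, 2013), pushing the deadline to April 12, 2014.
Although the defendant's absence ran from December 27, 2009 to February 15, 2010, the stated rules do not make that a tolling event, so it is disregarded.
The other events in the timeline have no effect on the limitation period under the stated rules.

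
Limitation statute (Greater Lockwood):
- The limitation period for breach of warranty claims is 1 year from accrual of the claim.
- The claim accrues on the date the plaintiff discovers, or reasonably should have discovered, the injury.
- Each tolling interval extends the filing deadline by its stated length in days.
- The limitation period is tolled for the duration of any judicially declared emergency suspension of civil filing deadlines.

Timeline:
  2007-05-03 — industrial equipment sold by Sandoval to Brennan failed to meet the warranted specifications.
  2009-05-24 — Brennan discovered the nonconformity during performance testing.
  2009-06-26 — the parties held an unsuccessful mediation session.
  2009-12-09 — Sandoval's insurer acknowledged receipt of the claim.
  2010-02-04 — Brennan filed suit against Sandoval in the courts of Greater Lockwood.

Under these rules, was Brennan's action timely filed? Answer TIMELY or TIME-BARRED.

The claim did not accrue until Brennan discovered the injury on 2009-05-24; the 2007-05-03 act date does not start the clock under the stated rule.
1 year from 2009-05-24 is 2010-05-24.
Nothing else in the chronology tolls or restarts the period.
Filing on 2010-02-04 beat the 2010-05-24 deadline — the action is timely.

TIMELY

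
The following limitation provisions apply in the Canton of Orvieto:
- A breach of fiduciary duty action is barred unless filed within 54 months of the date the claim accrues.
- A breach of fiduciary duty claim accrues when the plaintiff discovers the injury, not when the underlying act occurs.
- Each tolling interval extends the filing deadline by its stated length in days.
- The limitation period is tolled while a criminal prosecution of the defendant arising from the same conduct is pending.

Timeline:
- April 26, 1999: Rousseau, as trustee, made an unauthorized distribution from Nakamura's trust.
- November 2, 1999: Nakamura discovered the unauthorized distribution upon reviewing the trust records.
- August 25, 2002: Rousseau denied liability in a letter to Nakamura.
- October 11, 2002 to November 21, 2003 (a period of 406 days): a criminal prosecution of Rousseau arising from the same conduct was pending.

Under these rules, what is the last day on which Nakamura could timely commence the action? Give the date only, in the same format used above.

June 12, 2005

The claim did not accrue until Nakamura discovered the injury on November 2, 1999; the April 26, 1999 act date does not start the clock under the stated rule.
54 months from November 2, 1999 is May 2, 2004.
The period was tolled for 406 days by the pending criminal prosecution (October 11, 2002 to November 21, 2003), pushing the deadline to June 12, 2005.
None of the other events listed affects the running of the period under the stated rules.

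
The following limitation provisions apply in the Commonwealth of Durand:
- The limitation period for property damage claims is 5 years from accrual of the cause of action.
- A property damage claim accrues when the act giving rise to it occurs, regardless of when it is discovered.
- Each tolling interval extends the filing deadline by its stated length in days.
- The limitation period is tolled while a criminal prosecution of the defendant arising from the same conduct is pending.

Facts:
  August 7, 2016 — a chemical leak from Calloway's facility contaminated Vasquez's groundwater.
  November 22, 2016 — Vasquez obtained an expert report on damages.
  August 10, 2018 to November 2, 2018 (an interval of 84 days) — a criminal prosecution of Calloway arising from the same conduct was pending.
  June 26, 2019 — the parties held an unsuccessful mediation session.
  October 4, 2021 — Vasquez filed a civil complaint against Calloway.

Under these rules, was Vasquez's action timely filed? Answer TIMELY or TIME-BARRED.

TIMELY

The cause of action accrued on August 7, 2016, the date of the act.
5 years from August 7, 2016 is August 7, 2021.
The period was tolled for 84 days by the pending criminal prosecution (August 10, 2018 to November 2, 2018), pushing the deadline to October 30, 2021.
The other events in the timeline have no effect on the limitation period under the stated rules.
Vasquez filed on October 4, 2021, before the October 30, 2021 deadline, so the action is timely.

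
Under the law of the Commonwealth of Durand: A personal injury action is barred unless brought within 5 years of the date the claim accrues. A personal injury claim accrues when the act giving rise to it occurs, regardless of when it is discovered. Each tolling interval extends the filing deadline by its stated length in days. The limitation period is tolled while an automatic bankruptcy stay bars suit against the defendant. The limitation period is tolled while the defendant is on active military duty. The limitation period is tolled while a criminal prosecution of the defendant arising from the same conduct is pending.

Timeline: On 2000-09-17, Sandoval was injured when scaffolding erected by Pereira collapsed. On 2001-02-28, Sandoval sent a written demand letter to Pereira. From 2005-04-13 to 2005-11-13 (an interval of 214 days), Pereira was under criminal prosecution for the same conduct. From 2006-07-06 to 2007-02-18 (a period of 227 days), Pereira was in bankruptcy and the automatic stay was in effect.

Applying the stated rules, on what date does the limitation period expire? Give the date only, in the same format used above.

The limitation period began to run on 2000-09-17.
5 years from 2000-09-17 is 2005-09-17.
The pending criminal prosecution from 2005-04-13 to 2005-11-13 tolled the period for 214 days, extending the deadline to 2006-04-19.
By the time the automatic bankruptcy stay began on 2006-07-06, the limitation period had already expired on 2006-04-19; that interval cannot revive it.
Nothing else in the chronology tolls or restarts the period.

2006-04-19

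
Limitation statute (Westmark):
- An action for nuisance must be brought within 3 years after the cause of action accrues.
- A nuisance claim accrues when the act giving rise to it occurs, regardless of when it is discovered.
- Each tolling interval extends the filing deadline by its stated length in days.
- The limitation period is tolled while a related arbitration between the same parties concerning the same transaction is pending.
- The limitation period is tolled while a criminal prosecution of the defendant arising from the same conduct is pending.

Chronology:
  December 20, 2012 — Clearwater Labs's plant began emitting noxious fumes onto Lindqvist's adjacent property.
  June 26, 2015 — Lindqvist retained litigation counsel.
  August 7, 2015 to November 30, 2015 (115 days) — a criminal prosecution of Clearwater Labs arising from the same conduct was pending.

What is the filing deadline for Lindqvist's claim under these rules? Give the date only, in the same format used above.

April 13, 2016

The limitation period began to run on December 20, 2012.
Adding the 3 years base period to December 20, 2012 gives a deadline of December 20, 2015, before any tolling.
The period was tolled for 115 days by the pending criminal prosecution (August 7, 2015 to November 30, 2015), pushing the deadline to April 13, 2016.
The other events in the timeline have no effect on the limitation period under the stated rules.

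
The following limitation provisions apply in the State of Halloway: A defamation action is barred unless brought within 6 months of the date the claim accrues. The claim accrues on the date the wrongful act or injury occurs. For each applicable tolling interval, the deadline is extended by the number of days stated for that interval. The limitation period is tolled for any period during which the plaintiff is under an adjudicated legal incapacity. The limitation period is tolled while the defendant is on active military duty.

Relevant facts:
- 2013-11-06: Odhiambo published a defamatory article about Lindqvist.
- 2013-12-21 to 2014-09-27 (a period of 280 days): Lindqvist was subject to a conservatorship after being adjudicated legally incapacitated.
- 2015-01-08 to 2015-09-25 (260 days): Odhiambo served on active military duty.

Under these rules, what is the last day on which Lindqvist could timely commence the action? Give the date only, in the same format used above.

The claim accrued on 2013-11-06, when the wrongful act occurred.
6 months from 2013-11-06 is 2014-05-06.
The plaintiff's legal incapacity from 2013-12-21 to 2014-09-27 tolled the period for 280 days, extending the deadline to 2015-02-10.
The period was tolled for 260 days by the defendant's active military service (2015-01-08 to 2015-09-25), pushing the deadline to 2015-10-28.

2015-10-28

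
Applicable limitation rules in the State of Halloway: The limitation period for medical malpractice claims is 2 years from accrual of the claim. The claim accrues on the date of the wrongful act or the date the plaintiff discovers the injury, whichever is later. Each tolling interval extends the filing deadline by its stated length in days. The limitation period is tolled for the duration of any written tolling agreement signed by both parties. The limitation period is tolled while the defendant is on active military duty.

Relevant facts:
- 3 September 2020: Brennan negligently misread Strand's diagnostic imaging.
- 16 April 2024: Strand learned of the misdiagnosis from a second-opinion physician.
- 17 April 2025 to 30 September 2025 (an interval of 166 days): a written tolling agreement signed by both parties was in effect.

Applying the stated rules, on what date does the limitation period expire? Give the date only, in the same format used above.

29 September 2026

Taking the later of the act (3 September 2020) and discovery (16 April 2024), the claim accrued on 16 April 2024.
The untolled deadline — 2 years after 16 April 2024 — is 16 April 2026.
The period was tolled for 166 days by the written tolling agreement (17 April 2025 to 30 September 2025), pushing the deadline to 29 September 2026.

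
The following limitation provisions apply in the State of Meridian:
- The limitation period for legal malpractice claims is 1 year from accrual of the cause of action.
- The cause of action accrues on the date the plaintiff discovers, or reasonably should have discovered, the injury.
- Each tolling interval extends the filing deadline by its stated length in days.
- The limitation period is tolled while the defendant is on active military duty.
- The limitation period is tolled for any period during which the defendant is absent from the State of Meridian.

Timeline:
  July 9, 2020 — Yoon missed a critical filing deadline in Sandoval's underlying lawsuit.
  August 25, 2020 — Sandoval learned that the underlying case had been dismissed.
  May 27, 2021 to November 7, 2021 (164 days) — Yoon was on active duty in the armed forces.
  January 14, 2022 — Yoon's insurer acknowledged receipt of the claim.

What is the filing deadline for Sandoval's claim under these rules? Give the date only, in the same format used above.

February 5, 2022

Accrual is tied to discovery, so the period began on August 25, 2020 rather than on July 9, 2020 when the act occurred.
Adding the 1 year base period to August 25, 2020 gives a deadline of August 25, 2021, before any tolling.
The defendant's active military service from May 27, 2021 to November 7, 2021 tolled the period for 164 days, extending the deadline to February 5, 2022.
Nothing else in the chronology tolls or restarts the period.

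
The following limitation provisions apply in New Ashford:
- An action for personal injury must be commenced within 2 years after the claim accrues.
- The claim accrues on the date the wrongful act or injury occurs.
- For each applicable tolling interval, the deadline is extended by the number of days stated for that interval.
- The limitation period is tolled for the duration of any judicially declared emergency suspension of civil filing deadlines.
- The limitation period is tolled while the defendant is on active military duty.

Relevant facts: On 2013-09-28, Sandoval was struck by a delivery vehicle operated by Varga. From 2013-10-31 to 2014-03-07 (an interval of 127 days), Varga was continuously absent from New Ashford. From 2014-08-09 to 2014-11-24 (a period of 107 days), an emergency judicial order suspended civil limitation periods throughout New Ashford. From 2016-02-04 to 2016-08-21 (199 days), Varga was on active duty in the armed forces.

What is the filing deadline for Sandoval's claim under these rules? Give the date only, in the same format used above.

The claim accrued on 2013-09-28, the date of the act.
The untolled deadline — 2 years after 2013-09-28 — is 2015-09-28.
The period was tolled for 107 days by the emergency suspension of filing deadlines (2014-08-09 to 2014-11-24), pushing the deadline to 2016-01-13.
By the time the defendant's active military service began on 2016-02-04, the limitation period had already expired on 2016-01-13; that interval cannot revive it.
No stated provision tolls the period for the defendant's absence, so the interval from 2013-10-31 to 2014-03-07 has no effect on the deadline.

2016-01-13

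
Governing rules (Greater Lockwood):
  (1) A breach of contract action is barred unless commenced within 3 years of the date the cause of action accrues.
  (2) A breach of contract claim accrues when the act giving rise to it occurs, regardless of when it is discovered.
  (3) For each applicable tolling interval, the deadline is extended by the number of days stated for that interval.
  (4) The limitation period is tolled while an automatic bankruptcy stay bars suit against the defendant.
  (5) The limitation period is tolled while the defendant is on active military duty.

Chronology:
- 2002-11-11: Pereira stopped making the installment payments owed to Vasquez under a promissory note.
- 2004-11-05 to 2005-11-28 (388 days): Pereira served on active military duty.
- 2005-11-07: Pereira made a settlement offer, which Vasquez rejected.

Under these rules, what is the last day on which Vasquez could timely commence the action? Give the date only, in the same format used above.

2006-12-04

The cause of action accrued on 2002-11-11, the date of the act.
The untolled deadline — 3 years after 2002-11-11 — is 2005-11-11.
The period was tolled for 388 days by the defendant's active military service (2004-11-05 to 2005-11-28), pushing the deadline to 2006-12-04.
None of the other events listed affects the running of the period under the stated rules.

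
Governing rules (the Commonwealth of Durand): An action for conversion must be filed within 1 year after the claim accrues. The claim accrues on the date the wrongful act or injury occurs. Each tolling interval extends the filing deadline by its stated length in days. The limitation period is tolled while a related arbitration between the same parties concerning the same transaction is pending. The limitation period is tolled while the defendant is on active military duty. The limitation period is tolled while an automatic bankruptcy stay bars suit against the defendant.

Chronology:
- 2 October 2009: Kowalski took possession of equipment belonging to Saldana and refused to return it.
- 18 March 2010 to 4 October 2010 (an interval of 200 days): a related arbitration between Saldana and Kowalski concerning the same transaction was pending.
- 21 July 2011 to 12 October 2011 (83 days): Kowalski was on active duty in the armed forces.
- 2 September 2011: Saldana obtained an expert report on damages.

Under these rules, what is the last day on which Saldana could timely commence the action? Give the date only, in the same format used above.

20 April 2011

The claim accrued on 2 October 2009, the date of the act.
The untolled deadline — 1 year after 2 October 2009 — is 2 October 2010.
The period was tolled for 200 days by the pending related arbitration (18 March 2010 to 4 October 2010), pushing the deadline to 20 April 2011.
The defendant's active military service starting 21 July 2011 came too late — the period had run on 20 April 2011 — and so does not extend the deadline.
The other events in the timeline have no effect on the limitation period under the stated rules.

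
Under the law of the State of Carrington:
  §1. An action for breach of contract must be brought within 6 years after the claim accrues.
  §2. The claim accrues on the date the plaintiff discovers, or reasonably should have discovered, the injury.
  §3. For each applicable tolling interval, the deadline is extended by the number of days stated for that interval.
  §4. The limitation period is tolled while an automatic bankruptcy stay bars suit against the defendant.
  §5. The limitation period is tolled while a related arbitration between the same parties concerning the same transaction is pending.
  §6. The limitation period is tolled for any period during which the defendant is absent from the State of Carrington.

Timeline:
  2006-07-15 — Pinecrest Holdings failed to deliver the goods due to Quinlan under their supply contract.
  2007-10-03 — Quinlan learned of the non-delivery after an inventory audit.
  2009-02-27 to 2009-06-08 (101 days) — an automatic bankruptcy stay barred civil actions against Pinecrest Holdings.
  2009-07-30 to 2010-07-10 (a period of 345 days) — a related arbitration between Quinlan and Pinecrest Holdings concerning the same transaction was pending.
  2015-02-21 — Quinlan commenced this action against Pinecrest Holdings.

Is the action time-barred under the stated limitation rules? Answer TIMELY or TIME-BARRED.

TIME-BARRED

Accrual is tied to discovery, so the period began on 2007-10-03 rather than on 2006-07-15 when the act occurred.
6 years from 2007-10-03 is 2013-10-03.
Because the automatic bankruptcy stay ran from 2009-02-27 to 2009-06-08, the deadline is extended by 101 days to 2014-01-12.
The period was tolled for 345 days by the pending related arbitration (2009-07-30 to 2010-07-10), pushing the deadline to 2014-12-23.
Filing on 2015-02-21 missed the 2014-12-23 deadline — the action is time-barred.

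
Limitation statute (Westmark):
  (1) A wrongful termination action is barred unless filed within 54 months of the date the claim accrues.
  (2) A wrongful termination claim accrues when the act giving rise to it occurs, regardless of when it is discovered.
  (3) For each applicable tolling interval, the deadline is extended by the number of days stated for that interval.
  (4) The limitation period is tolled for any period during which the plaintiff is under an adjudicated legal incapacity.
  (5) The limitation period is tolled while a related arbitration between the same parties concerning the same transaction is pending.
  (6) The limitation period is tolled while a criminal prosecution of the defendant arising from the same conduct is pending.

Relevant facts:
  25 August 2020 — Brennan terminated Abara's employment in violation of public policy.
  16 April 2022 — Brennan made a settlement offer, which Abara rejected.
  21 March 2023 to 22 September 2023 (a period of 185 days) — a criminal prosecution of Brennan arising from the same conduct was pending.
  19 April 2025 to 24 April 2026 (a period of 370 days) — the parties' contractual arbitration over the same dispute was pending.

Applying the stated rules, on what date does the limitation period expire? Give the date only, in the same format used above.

3 September 2026

The claim accrued on 25 August 2020, when the wrongful act occurred.
The untolled deadline — 54 months after 25 August 2020 — is 25 February 2025.
Because the pending criminal prosecution ran from 21 March 2023 to 22 September 2023, the deadline is extended by 185 days to 29 August 2025.
The period was tolled for 370 days by the pending related arbitration (19 April 2025 to 24 April 2026), pushing the deadline to 3 September 2026.
The other events in the timeline have no effect on the limitation period under the stated rules.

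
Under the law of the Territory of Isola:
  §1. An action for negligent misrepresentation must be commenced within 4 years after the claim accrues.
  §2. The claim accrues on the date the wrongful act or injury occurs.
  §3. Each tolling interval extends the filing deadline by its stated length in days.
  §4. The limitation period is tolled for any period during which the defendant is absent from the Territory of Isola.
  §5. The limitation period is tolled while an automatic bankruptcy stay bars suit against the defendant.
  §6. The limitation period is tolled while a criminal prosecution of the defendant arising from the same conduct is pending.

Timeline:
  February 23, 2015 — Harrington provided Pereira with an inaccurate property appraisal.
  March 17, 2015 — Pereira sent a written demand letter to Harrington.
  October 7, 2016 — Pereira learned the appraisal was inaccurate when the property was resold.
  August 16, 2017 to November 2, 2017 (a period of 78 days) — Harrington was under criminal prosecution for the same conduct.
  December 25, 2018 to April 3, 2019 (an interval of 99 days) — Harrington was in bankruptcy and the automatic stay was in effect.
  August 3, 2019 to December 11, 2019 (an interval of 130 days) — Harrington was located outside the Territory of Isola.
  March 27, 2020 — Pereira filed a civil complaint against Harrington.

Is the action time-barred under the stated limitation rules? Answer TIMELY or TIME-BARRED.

Because the rule ties accrual to occurrence, the claim accrued on February 23, 2015, not on the October 7, 2016 discovery date.
4 years from February 23, 2015 is February 23, 2019.
Because the pending criminal prosecution ran from August 16, 2017 to November 2, 2017, the deadline is extended by 78 days to May 12, 2019.
The automatic bankruptcy stay from December 25, 2018 to April 3, 2019 tolled the period for 99 days, extending the deadline to August 19, 2019.
Because the defendant's absence from the jurisdiction ran from August 3, 2019 to December 11, 2019, the deadline is extended by 130 days to December 27, 2019.
The other events in the timeline have no effect on the limitation period under the stated rules.
The March 27, 2020 filing falls after the December 27, 2019 deadline; the claim is time-barred.

TIME-BARRED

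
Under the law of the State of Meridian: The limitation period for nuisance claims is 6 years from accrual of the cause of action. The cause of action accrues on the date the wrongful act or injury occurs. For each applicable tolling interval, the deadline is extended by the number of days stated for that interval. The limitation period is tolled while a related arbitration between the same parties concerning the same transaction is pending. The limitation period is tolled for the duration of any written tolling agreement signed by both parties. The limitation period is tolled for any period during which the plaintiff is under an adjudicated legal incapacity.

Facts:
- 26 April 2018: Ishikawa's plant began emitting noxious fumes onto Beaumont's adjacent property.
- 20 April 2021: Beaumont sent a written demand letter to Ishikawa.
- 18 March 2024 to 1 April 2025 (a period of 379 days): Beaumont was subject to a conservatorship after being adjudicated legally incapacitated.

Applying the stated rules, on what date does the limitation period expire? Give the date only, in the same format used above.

10 May 2025

The claim accrued on 26 April 2018, when the wrongful act occurred.
The untolled deadline — 6 years after 26 April 2018 — is 26 April 2024.
The plaintiff's legal incapacity from 18 March 2024 to 1 April 2025 tolled the period for 379 days, extending the deadline to 10 May 2025.
The other events in the timeline have no effect on the limitation period under the stated rules.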